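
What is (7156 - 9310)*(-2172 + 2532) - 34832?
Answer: -810272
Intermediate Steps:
(7156 - 9310)*(-2172 + 2532) - 34832 = -2154*360 - 34832 = -775440 - 34832 = -810272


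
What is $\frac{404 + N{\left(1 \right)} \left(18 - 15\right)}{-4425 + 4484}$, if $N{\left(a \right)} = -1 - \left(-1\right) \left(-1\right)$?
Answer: $\frac{398}{59} \approx 6.7458$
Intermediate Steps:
$N{\left(a \right)} = -2$ ($N{\left(a \right)} = -1 - 1 = -2$)
$\frac{404 + N{\left(1 \right)} \left(18 - 15\right)}{-4425 + 4484} = \frac{404 - 2 \left(18 - 15\right)}{-4425 + 4484} = \frac{404 - 6}{59} = \left(404 - 6\right) \frac{1}{59} = 398 \cdot \frac{1}{59} = \frac{398}{59}$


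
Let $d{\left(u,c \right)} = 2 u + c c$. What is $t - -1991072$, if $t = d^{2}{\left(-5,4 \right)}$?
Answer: $1991108$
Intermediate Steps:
$d{\left(u,c \right)} = c^{2} + 2 u$ ($d{\left(u,c \right)} = 2 u + c^{2} = c^{2} + 2 u$)
$t = 36$ ($t = \left(4^{2} + 2 \left(-5\right)\right)^{2} = \left(16 - 10\right)^{2} = 6^{2} = 36$)
$t - -1991072 = 36 - -1991072 = 36 + 1991072 = 1991108$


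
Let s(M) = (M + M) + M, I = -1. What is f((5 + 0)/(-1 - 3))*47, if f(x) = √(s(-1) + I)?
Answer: 94*I ≈ 94.0*I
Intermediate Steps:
s(M) = 3*M (s(M) = 2*M + M = 3*M)
f(x) = 2*I (f(x) = √(3*(-1) - 1) = √(-3 - 1) = √(-4) = 2*I)
f((5 + 0)/(-1 - 3))*47 = (2*I)*47 = 94*I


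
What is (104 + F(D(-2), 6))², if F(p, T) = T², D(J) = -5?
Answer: 19600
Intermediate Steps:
(104 + F(D(-2), 6))² = (104 + 6²)² = (104 + 36)² = 140² = 19600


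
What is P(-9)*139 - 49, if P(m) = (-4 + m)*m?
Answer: 16214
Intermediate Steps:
P(m) = m*(-4 + m)
P(-9)*139 - 49 = -9*(-4 - 9)*139 - 49 = -9*(-13)*139 - 49 = 117*139 - 49 = 16263 - 49 = 16214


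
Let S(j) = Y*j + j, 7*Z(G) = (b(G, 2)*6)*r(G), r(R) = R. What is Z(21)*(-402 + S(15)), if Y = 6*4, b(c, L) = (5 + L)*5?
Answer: -17010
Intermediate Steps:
b(c, L) = 25 + 5*L
Y = 24
Z(G) = 30*G (Z(G) = (((25 + 5*2)*6)*G)/7 = (((25 + 10)*6)*G)/7 = ((35*6)*G)/7 = (210*G)/7 = 30*G)
S(j) = 25*j (S(j) = 24*j + j = 25*j)
Z(21)*(-402 + S(15)) = (30*21)*(-402 + 25*15) = 630*(-402 + 375) = 630*(-27) = -17010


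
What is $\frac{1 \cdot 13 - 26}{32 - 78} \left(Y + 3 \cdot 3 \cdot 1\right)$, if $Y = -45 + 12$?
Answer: $- \frac{156}{23} \approx -6.7826$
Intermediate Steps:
$Y = -33$
$\frac{1 \cdot 13 - 26}{32 - 78} \left(Y + 3 \cdot 3 \cdot 1\right) = \frac{1 \cdot 13 - 26}{32 - 78} \left(-33 + 3 \cdot 3 \cdot 1\right) = \frac{13 - 26}{-46} \left(-33 + 9 \cdot 1\right) = \left(-13\right) \left(- \frac{1}{46}\right) \left(-33 + 9\right) = \frac{13}{46} \left(-24\right) = - \frac{156}{23}$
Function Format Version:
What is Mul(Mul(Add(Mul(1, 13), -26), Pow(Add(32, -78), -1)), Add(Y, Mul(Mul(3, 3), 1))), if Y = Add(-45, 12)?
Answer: Rational(-156, 23) ≈ -6.7826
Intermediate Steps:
Y = -33
Mul(Mul(Add(Mul(1, 13), -26), Pow(Add(32, -78), -1)), Add(Y, Mul(Mul(3, 3), 1))) = Mul(Mul(Add(Mul(1, 13), -26), Pow(Add(32, -78), -1)), Add(-33, Mul(Mul(3, 3), 1))) = Mul(Mul(Add(13, -26), Pow(-46, -1)), Add(-33, Mul(9, 1))) = Mul(Mul(-13, Rational(-1, 46)), Add(-33, 9)) = Mul(Rational(13, 46), -24) = Rational(-156, 23)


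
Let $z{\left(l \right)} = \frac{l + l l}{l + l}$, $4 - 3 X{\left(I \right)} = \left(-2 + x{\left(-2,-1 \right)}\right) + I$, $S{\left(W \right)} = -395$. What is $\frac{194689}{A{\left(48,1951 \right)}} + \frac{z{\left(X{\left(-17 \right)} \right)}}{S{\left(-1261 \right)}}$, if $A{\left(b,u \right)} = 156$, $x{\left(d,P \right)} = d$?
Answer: $\frac{25633809}{20540} \approx 1248.0$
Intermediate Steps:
$X{\left(I \right)} = \frac{8}{3} - \frac{I}{3}$ ($X{\left(I \right)} = \frac{4}{3} - \frac{\left(-2 - 2\right) + I}{3} = \frac{4}{3} - \frac{-4 + I}{3} = \frac{4}{3} - \left(- \frac{4}{3} + \frac{I}{3}\right) = \frac{8}{3} - \frac{I}{3}$)
$z{\left(l \right)} = \frac{l + l^{2}}{2 l}$
$\frac{194689}{A{\left(48,1951 \right)}} + \frac{z{\left(X{\left(-17 \right)} \right)}}{S{\left(-1261 \right)}} = \frac{194689}{156} + \frac{\frac{1}{2} + \frac{\frac{8}{3} - - \frac{17}{3}}{2}}{-395} = 194689 \cdot \frac{1}{156} + \left(\frac{1}{2} + \frac{\frac{8}{3} + \frac{17}{3}}{2}\right) \left(- \frac{1}{395}\right) = \frac{194689}{156} + \left(\frac{1}{2} + \frac{1}{2} \cdot \frac{25}{3}\right) \left(- \frac{1}{395}\right) = \frac{194689}{156} + \left(\frac{1}{2} + \frac{25}{6}\right) \left(- \frac{1}{395}\right) = \frac{194689}{156} + \frac{14}{3} \left(- \frac{1}{395}\right) = \frac{194689}{156} - \frac{14}{1185} = \frac{25633809}{20540}$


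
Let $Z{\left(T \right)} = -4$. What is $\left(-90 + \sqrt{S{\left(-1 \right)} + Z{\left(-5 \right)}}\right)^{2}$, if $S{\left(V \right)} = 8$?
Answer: $7744$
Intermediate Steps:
$\left(-90 + \sqrt{S{\left(-1 \right)} + Z{\left(-5 \right)}}\right)^{2} = \left(-90 + \sqrt{8 - 4}\right)^{2} = \left(-90 + \sqrt{4}\right)^{2} = \left(-90 + 2\right)^{2} = \left(-88\right)^{2} = 7744$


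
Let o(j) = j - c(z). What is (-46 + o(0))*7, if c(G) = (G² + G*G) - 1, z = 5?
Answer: -665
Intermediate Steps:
c(G) = -1 + 2*G² (c(G) = (G² + G²) - 1 = 2*G² - 1 = -1 + 2*G²)
o(j) = -49 + j (o(j) = j - (-1 + 2*5²) = j - (-1 + 2*25) = j - (-1 + 50) = j - 1*49 = j - 49 = -49 + j)
(-46 + o(0))*7 = (-46 + (-49 + 0))*7 = (-46 - 49)*7 = -95*7 = -665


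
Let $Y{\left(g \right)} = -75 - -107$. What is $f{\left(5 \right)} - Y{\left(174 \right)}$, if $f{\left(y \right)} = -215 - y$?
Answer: $-252$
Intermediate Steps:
$Y{\left(g \right)} = 32$ ($Y{\left(g \right)} = -75 + 107 = 32$)
$f{\left(5 \right)} - Y{\left(174 \right)} = \left(-215 - 5\right) - 32 = -220 - 32 = -252$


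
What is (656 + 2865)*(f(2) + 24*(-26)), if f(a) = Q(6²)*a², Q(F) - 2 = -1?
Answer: -2183020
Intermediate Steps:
Q(F) = 1 (Q(F) = 2 - 1 = 1)
f(a) = a² (f(a) = 1*a² = a²)
(656 + 2865)*(f(2) + 24*(-26)) = (656 + 2865)*(2² + 24*(-26)) = 3521*(4 - 624) = 3521*(-620) = -2183020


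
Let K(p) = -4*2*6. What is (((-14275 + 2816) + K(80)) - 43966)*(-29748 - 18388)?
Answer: 2670248328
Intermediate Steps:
K(p) = -48 (K(p) = -8*6 = -48)
(((-14275 + 2816) + K(80)) - 43966)*(-29748 - 18388) = (((-14275 + 2816) - 48) - 43966)*(-29748 - 18388) = ((-11459 - 48) - 43966)*(-48136) = (-11507 - 43966)*(-48136) = -55473*(-48136) = 2670248328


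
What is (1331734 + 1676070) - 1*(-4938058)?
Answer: 7945862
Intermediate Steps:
(1331734 + 1676070) - 1*(-4938058) = 3007804 + 4938058 = 7945862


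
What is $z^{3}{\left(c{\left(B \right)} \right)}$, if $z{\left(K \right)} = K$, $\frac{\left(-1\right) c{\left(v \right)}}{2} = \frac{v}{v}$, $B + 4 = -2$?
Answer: $-8$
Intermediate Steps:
$B = -6$ ($B = -4 - 2 = -6$)
$c{\left(v \right)} = -2$ ($c{\left(v \right)} = - 2 \frac{v}{v} = \left(-2\right) 1 = -2$)
$z^{3}{\left(c{\left(B \right)} \right)} = \left(-2\right)^{3} = -8$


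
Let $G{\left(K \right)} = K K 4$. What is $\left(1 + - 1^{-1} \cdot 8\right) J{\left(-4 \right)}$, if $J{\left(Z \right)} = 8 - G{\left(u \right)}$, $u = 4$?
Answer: $392$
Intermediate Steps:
$G{\left(K \right)} = 4 K^{2}$ ($G{\left(K \right)} = K^{2} \cdot 4 = 4 K^{2}$)
$J{\left(Z \right)} = -56$ ($J{\left(Z \right)} = 8 - 4 \cdot 4^{2} = 8 - 4 \cdot 16 = 8 - 64 = -56$)
$\left(1 + - 1^{-1} \cdot 8\right) J{\left(-4 \right)} = \left(1 + - 1^{-1} \cdot 8\right) \left(-56\right) = \left(1 + \left(-1\right) 1 \cdot 8\right) \left(-56\right) = \left(1 - 8\right) \left(-56\right) = \left(-7\right) \left(-56\right) = 392$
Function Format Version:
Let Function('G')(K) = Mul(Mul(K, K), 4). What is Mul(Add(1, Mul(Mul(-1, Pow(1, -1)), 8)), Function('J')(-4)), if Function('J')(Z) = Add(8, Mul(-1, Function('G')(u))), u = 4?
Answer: 392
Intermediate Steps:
Function('G')(K) = Mul(4, Pow(K, 2)) (Function('G')(K) = Mul(Pow(K, 2), 4) = Mul(4, Pow(K, 2)))
Function('J')(Z) = -56 (Function('J')(Z) = Add(8, Mul(-1, Mul(4, Pow(4, 2)))) = Add(8, Mul(-1, Mul(4, 16))) = Add(8, Mul(-1, 64)) = Add(8, -64) = -56)
Mul(Add(1, Mul(Mul(-1, Pow(1, -1)), 8)), Function('J')(-4)) = Mul(Add(1, Mul(Mul(-1, Pow(1, -1)), 8)), -56) = Mul(Add(1, Mul(Mul(-1, 1), 8)), -56) = Mul(Add(1, Mul(-1, 8)), -56) = Mul(Add(1, -8), -56) = Mul(-7, -56) = 392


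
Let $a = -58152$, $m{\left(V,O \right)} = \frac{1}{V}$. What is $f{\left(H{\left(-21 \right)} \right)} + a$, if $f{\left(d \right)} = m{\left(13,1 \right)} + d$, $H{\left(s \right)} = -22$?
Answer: $- \frac{756261}{13} \approx -58174.0$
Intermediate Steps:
$f{\left(d \right)} = \frac{1}{13} + d$
$f{\left(H{\left(-21 \right)} \right)} + a = \left(\frac{1}{13} - 22\right) - 58152 = - \frac{285}{13} - 58152 = - \frac{756261}{13}$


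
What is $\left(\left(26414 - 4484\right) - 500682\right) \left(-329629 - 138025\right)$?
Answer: $223890287808$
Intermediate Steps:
$\left(\left(26414 - 4484\right) - 500682\right) \left(-329629 - 138025\right) = \left(21930 - 500682\right) \left(-467654\right) = \left(-478752\right) \left(-467654\right) = 223890287808$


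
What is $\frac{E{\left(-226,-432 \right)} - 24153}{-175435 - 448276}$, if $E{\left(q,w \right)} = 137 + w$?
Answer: $\frac{24448}{623711} \approx 0.039198$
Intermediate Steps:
$\frac{E{\left(-226,-432 \right)} - 24153}{-175435 - 448276} = \frac{\left(137 - 432\right) - 24153}{-175435 - 448276} = \frac{-295 - 24153}{-623711} = \left(-24448\right) \left(- \frac{1}{623711}\right) = \frac{24448}{623711}$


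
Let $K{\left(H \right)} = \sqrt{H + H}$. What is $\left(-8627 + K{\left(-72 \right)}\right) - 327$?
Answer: $-8954 + 12 i \approx -8954.0 + 12.0 i$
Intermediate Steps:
$K{\left(H \right)} = \sqrt{2} \sqrt{H}$ ($K{\left(H \right)} = \sqrt{2 H} = \sqrt{2} \sqrt{H}$)
$\left(-8627 + K{\left(-72 \right)}\right) - 327 = \left(-8627 + \sqrt{2} \sqrt{-72}\right) - 327 = \left(-8627 + \sqrt{2} \cdot 6 i \sqrt{2}\right) - 327 = \left(-8627 + 12 i\right) - 327 = -8954 + 12 i$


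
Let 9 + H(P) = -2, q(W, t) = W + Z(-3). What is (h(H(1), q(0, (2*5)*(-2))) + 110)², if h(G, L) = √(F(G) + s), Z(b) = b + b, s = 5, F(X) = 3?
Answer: 12108 + 440*√2 ≈ 12730.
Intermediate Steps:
Z(b) = 2*b
q(W, t) = -6 + W (q(W, t) = W + 2*(-3) = W - 6 = -6 + W)
H(P) = -11 (H(P) = -9 - 2 = -11)
h(G, L) = 2*√2 (h(G, L) = √(3 + 5) = √8 = 2*√2)
(h(H(1), q(0, (2*5)*(-2))) + 110)² = (2*√2 + 110)² = (110 + 2*√2)²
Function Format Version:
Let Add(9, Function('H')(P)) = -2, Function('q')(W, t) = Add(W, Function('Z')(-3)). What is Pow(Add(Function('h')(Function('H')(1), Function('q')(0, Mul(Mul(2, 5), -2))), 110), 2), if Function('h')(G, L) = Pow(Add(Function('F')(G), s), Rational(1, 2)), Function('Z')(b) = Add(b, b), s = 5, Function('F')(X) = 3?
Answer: Add(12108, Mul(440, Pow(2, Rational(1, 2)))) ≈ 12730.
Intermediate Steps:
Function('Z')(b) = Mul(2, b)
Function('q')(W, t) = Add(-6, W) (Function('q')(W, t) = Add(W, Mul(2, -3)) = Add(W, -6) = Add(-6, W))
Function('H')(P) = -11 (Function('H')(P) = Add(-9, -2) = -11)
Function('h')(G, L) = Mul(2, Pow(2, Rational(1, 2))) (Function('h')(G, L) = Pow(Add(3, 5), Rational(1, 2)) = Pow(8, Rational(1, 2)) = Mul(2, Pow(2, Rational(1, 2))))
Pow(Add(Function('h')(Function('H')(1), Function('q')(0, Mul(Mul(2, 5), -2))), 110), 2) = Pow(Add(Mul(2, Pow(2, Rational(1, 2))), 110), 2) = Pow(Add(110, Mul(2, Pow(2, Rational(1, 2)))), 2)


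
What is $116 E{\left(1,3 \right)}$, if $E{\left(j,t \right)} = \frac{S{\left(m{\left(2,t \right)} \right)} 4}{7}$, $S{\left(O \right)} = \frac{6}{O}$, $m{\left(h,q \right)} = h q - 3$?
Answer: $\frac{928}{7} \approx 132.57$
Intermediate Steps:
$m{\left(h,q \right)} = -3 + h q$
$E{\left(j,t \right)} = \frac{24}{7 \left(-3 + 2 t\right)}$ ($E{\left(j,t \right)} = \frac{\frac{6}{-3 + 2 t} 4}{7} = \frac{24}{-3 + 2 t} \frac{1}{7} = \frac{24}{7 \left(-3 + 2 t\right)}$)
$116 E{\left(1,3 \right)} = 116 \frac{24}{7 \left(-3 + 2 \cdot 3\right)} = 116 \frac{24}{7 \left(-3 + 6\right)} = 116 \frac{24}{7 \cdot 3} = 116 \cdot \frac{24}{7} \cdot \frac{1}{3} = 116 \cdot \frac{8}{7} = \frac{928}{7}$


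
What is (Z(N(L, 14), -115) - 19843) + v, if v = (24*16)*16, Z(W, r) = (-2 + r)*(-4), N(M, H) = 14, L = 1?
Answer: -13231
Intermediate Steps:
Z(W, r) = 8 - 4*r
v = 6144 (v = 384*16 = 6144)
(Z(N(L, 14), -115) - 19843) + v = ((8 - 4*(-115)) - 19843) + 6144 = ((8 + 460) - 19843) + 6144 = (468 - 19843) + 6144 = -19375 + 6144 = -13231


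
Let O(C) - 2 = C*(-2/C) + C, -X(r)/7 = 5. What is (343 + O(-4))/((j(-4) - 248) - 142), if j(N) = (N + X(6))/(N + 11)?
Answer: -791/923 ≈ -0.85699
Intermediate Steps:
X(r) = -35 (X(r) = -7*5 = -35)
j(N) = (-35 + N)/(11 + N) (j(N) = (N - 35)/(N + 11) = (-35 + N)/(11 + N))
O(C) = C (O(C) = 2 + (C*(-2/C) + C) = 2 + (-2 + C) = C)
(343 + O(-4))/((j(-4) - 248) - 142) = (343 - 4)/(((-35 - 4)/(11 - 4) - 248) - 142) = 339/((-39/7 - 248) - 142) = 339/(-1775/7 - 142) = 339/(-2769/7) = 339*(-7/2769) = -791/923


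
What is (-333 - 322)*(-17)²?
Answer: -189295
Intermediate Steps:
(-333 - 322)*(-17)² = -655*289 = -189295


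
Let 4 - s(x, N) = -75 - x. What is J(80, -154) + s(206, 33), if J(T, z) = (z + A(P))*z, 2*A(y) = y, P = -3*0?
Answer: 24001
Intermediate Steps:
P = 0
A(y) = y/2
s(x, N) = 79 + x (s(x, N) = 4 - (-75 - x) = 4 + (75 + x) = 79 + x)
J(T, z) = z² (J(T, z) = (z + (½)*0)*z = (z + 0)*z = z*z = z²)
J(80, -154) + s(206, 33) = (-154)² + (79 + 206) = 23716 + 285 = 24001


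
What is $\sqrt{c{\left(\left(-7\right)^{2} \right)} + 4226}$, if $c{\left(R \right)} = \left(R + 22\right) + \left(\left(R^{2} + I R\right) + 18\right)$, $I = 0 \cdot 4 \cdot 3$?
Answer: $2 \sqrt{1679} \approx 81.951$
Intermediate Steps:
$I = 0$ ($I = 0 \cdot 3 = 0$)
$c{\left(R \right)} = 40 + R + R^{2}$ ($c{\left(R \right)} = \left(R + 22\right) + \left(\left(R^{2} + 0 R\right) + 18\right) = \left(22 + R\right) + \left(\left(R^{2} + 0\right) + 18\right) = \left(22 + R\right) + \left(R^{2} + 18\right) = \left(22 + R\right) + \left(18 + R^{2}\right) = 40 + R + R^{2}$)
$\sqrt{c{\left(\left(-7\right)^{2} \right)} + 4226} = \sqrt{\left(40 + \left(-7\right)^{2} + \left(\left(-7\right)^{2}\right)^{2}\right) + 4226} = \sqrt{\left(40 + 49 + 49^{2}\right) + 4226} = \sqrt{\left(40 + 49 + 2401\right) + 4226} = \sqrt{2490 + 4226} = \sqrt{6716} = 2 \sqrt{1679}$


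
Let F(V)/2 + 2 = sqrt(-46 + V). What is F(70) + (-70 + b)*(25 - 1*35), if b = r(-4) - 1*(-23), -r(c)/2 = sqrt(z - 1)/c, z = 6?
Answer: 466 - 5*sqrt(5) + 4*sqrt(6) ≈ 464.62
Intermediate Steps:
r(c) = -2*sqrt(5)/c (r(c) = -2*sqrt(6 - 1)/c = -2*sqrt(5)/c)
b = 23 + sqrt(5)/2 (b = -2*sqrt(5)/(-4) - 1*(-23) = -2*sqrt(5)*(-1/4) + 23 = sqrt(5)/2 + 23 = 23 + sqrt(5)/2 ≈ 24.118)
F(V) = -4 + 2*sqrt(-46 + V)
F(70) + (-70 + b)*(25 - 1*35) = (-4 + 2*sqrt(-46 + 70)) + (-70 + (23 + sqrt(5)/2))*(25 - 1*35) = (-4 + 2*sqrt(24)) + (-47 + sqrt(5)/2)*(25 - 35) = (-4 + 2*(2*sqrt(6))) + (-47 + sqrt(5)/2)*(-10) = (-4 + 4*sqrt(6)) + (470 - 5*sqrt(5)) = 466 - 5*sqrt(5) + 4*sqrt(6)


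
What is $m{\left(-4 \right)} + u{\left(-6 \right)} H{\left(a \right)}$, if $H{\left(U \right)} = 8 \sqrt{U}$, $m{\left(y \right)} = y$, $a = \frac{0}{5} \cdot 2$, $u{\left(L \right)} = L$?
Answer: $-4$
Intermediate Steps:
$a = 0$ ($a = 0 \cdot \frac{1}{5} \cdot 2 = 0 \cdot 2 = 0$)
$m{\left(-4 \right)} + u{\left(-6 \right)} H{\left(a \right)} = -4 - 6 \cdot 8 \sqrt{0} = -4 - 6 \cdot 8 \cdot 0 = -4 - 0 = -4 + 0 = -4$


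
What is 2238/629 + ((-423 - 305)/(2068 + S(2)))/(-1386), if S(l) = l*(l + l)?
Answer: 114998855/32318649 ≈ 3.5583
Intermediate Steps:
S(l) = 2*l² (S(l) = l*(2*l) = 2*l²)
2238/629 + ((-423 - 305)/(2068 + S(2)))/(-1386) = 2238/629 + ((-423 - 305)/(2068 + 2*2²))/(-1386) = 2238*(1/629) - 728/(2068 + 2*4)*(-1/1386) = 2238/629 - 728/(2068 + 8)*(-1/1386) = 2238/629 - 728/2076*(-1/1386) = 2238/629 - 728*1/2076*(-1/1386) = 2238/629 - 182/519*(-1/1386) = 2238/629 + 13/51381 = 114998855/32318649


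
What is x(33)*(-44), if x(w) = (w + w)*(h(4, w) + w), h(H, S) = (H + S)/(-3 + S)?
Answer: -497068/5 ≈ -99414.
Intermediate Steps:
h(H, S) = (H + S)/(-3 + S)
x(w) = 2*w*(w + (4 + w)/(-3 + w)) (x(w) = (w + w)*((4 + w)/(-3 + w) + w) = (2*w)*(w + (4 + w)/(-3 + w)) = 2*w*(w + (4 + w)/(-3 + w)))
x(33)*(-44) = (2*33*(4 + 33 + 33*(-3 + 33))/(-3 + 33))*(-44) = (2*33*(4 + 33 + 33*30)/30)*(-44) = (2*33*(1/30)*(4 + 33 + 990))*(-44) = (2*33*(1/30)*1027)*(-44) = (11297/5)*(-44) = -497068/5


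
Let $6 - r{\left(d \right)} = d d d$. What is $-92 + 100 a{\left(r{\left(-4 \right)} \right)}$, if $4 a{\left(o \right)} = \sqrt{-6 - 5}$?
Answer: $-92 + 25 i \sqrt{11} \approx -92.0 + 82.916 i$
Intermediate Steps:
$r{\left(d \right)} = 6 - d^{3}$ ($r{\left(d \right)} = 6 - d d d = 6 - d^{2} d = 6 - d^{3}$)
$a{\left(o \right)} = \frac{i \sqrt{11}}{4}$ ($a{\left(o \right)} = \frac{\sqrt{-6 - 5}}{4} = \frac{\sqrt{-11}}{4} = \frac{i \sqrt{11}}{4}$)
$-92 + 100 a{\left(r{\left(-4 \right)} \right)} = -92 + 100 \frac{i \sqrt{11}}{4} = -92 + 25 i \sqrt{11}$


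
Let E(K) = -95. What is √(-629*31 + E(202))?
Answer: I*√19594 ≈ 139.98*I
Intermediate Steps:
√(-629*31 + E(202)) = √(-629*31 - 95) = √(-19499 - 95) = √(-19594) = I*√19594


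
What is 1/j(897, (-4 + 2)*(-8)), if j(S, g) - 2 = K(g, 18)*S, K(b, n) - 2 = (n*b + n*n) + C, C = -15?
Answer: 1/537305 ≈ 1.8611e-6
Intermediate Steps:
K(b, n) = -13 + n² + b*n (K(b, n) = 2 + ((n*b + n*n) - 15) = 2 + ((b*n + n²) - 15) = 2 + ((n² + b*n) - 15) = 2 + (-15 + n² + b*n) = -13 + n² + b*n)
j(S, g) = 2 + S*(311 + 18*g) (j(S, g) = 2 + (-13 + 18² + g*18)*S = 2 + (-13 + 324 + 18*g)*S = 2 + (311 + 18*g)*S = 2 + S*(311 + 18*g))
1/j(897, (-4 + 2)*(-8)) = 1/(2 + 897*(311 + 18*((-4 + 2)*(-8)))) = 1/(2 + 897*(311 + 18*(-2*(-8)))) = 1/(2 + 897*(311 + 18*16)) = 1/(2 + 897*(311 + 288)) = 1/(2 + 897*599) = 1/(2 + 537303) = 1/537305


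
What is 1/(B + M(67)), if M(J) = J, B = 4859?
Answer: 1/4926 ≈ 0.00020300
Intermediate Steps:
1/(B + M(67)) = 1/(4859 + 67) = 1/4926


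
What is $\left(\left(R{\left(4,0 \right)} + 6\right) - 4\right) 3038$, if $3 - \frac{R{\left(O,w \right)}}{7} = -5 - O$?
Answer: $261268$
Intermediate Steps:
$R{\left(O,w \right)} = 56 + 7 O$ ($R{\left(O,w \right)} = 21 - 7 \left(-5 - O\right) = 21 + \left(35 + 7 O\right) = 56 + 7 O$)
$\left(\left(R{\left(4,0 \right)} + 6\right) - 4\right) 3038 = \left(\left(\left(56 + 7 \cdot 4\right) + 6\right) - 4\right) 3038 = \left(\left(\left(56 + 28\right) + 6\right) - 4\right) 3038 = \left(\left(84 + 6\right) - 4\right) 3038 = \left(90 - 4\right) 3038 = 86 \cdot 3038 = 261268$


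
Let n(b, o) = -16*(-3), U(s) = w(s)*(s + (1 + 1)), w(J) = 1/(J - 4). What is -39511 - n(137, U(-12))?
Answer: -39559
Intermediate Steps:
w(J) = 1/(-4 + J)
U(s) = (2 + s)/(-4 + s) (U(s) = (s + (1 + 1))/(-4 + s) = (s + 2)/(-4 + s) = (2 + s)/(-4 + s))
n(b, o) = 48
-39511 - n(137, U(-12)) = -39511 - 1*48 = -39511 - 48 = -39559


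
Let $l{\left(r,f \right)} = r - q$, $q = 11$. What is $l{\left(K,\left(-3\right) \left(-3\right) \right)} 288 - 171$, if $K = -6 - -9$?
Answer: $-2475$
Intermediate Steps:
$K = 3$ ($K = -6 + 9 = 3$)
$l{\left(r,f \right)} = -11 + r$ ($l{\left(r,f \right)} = r - 11 = -11 + r$)
$l{\left(K,\left(-3\right) \left(-3\right) \right)} 288 - 171 = \left(-11 + 3\right) 288 - 171 = \left(-8\right) 288 - 171 = -2304 - 171 = -2475$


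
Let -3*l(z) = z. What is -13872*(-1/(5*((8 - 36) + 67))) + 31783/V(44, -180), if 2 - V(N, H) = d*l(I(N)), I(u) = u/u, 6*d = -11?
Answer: 7460342/325 ≈ 22955.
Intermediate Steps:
d = -11/6 (d = (1/6)*(-11) = -11/6 ≈ -1.8333)
I(u) = 1
l(z) = -z/3
V(N, H) = 25/18 (V(N, H) = 2 - (-11)*(-1/3*1)/6 = 2 - (-11)*(-1)/(6*3) = 2 - 1*11/18 = 2 - 11/18 = 25/18)
-13872*(-1/(5*((8 - 36) + 67))) + 31783/V(44, -180) = -13872*(-1/(5*((8 - 36) + 67))) + 31783/(25/18) = -13872*(-1/(5*(-28 + 67))) + 31783*(18/25) = -13872/((-5*39)) + 572094/25 = -13872/(-195) + 572094/25 = -13872*(-1/195) + 572094/25 = 4624/65 + 572094/25 = 7460342/325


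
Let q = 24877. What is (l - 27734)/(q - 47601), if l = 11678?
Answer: 4014/5681 ≈ 0.70657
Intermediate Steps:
(l - 27734)/(q - 47601) = (11678 - 27734)/(24877 - 47601) = -16056/(-22724) = -16056*(-1/22724) = 4014/5681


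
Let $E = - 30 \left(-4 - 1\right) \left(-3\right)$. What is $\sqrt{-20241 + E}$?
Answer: $33 i \sqrt{19} \approx 143.84 i$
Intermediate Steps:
$E = -450$ ($E = - 30 \left(-4 - 1\right) \left(-3\right) = \left(-30\right) \left(-5\right) \left(-3\right) = 150 \left(-3\right) = -450$)
$\sqrt{-20241 + E} = \sqrt{-20241 - 450} = \sqrt{-20691} = 33 i \sqrt{19}$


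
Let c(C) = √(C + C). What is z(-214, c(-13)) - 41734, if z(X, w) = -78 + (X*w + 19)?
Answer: -41793 - 214*I*√26 ≈ -41793.0 - 1091.2*I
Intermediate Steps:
c(C) = √2*√C (c(C) = √(2*C) = √2*√C)
z(X, w) = -59 + X*w (z(X, w) = -78 + (19 + X*w) = -59 + X*w)
z(-214, c(-13)) - 41734 = (-59 - 214*√2*√(-13)) - 41734 = (-59 - 214*√2*I*√13) - 41734 = (-59 - 214*I*√26) - 41734 = -41793 - 214*I*√26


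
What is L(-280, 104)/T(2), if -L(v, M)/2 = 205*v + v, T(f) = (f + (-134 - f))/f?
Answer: -115360/67 ≈ -1721.8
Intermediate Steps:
T(f) = -134/f
L(v, M) = -412*v (L(v, M) = -2*(205*v + v) = -412*v)
L(-280, 104)/T(2) = (-412*(-280))/((-134/2)) = 115360/((-134*½)) = 115360/(-67) = 115360*(-1/67) = -115360/67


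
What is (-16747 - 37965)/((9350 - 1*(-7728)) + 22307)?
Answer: -54712/39385 ≈ -1.3892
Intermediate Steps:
(-16747 - 37965)/((9350 - 1*(-7728)) + 22307) = -54712/((9350 + 7728) + 22307) = -54712/(17078 + 22307) = -54712/39385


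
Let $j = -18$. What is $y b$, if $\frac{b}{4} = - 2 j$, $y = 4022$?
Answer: $579168$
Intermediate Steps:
$b = 144$ ($b = 4 \left(\left(-2\right) \left(-18\right)\right) = 4 \cdot 36 = 144$)
$y b = 4022 \cdot 144 = 579168$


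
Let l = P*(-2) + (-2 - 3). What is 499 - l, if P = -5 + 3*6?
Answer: 530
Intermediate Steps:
P = 13 (P = -5 + 18 = 13)
l = -31 (l = 13*(-2) + (-2 - 3) = -26 - 5 = -31)
499 - l = 499 - 1*(-31) = 499 + 31 = 530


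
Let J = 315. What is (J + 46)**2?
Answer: 130321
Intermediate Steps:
(J + 46)**2 = (315 + 46)**2 = 361**2 = 130321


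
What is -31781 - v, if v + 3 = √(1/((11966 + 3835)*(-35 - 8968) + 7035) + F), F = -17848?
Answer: -31778 - I*√90288046591369792230/71124684 ≈ -31778.0 - 133.6*I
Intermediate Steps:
v = -3 + I*√90288046591369792230/71124684 (v = -3 + √(1/((11966 + 3835)*(-35 - 8968) + 7035) - 17848) = -3 + √(1/(15801*(-9003) + 7035) - 17848) = -3 + √(1/(-142256403 + 7035) - 17848) = -3 + √(1/(-142249368) - 17848) = -3 + √(-1/142249368 - 17848) = -3 + √(-2538866720065/142249368) = -3 + I*√90288046591369792230/71124684 ≈ -3.0 + 133.6*I)
-31781 - v = -31781 - (-3 + I*√90288046591369792230/71124684) = -31781 + (3 - I*√90288046591369792230/71124684) = -31778 - I*√90288046591369792230/71124684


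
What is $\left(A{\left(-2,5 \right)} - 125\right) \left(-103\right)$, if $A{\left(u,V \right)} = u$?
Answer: $13081$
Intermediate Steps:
$\left(A{\left(-2,5 \right)} - 125\right) \left(-103\right) = \left(-2 - 125\right) \left(-103\right) = \left(-127\right) \left(-103\right) = 13081$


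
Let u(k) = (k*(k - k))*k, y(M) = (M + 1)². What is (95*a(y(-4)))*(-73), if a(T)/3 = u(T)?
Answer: 0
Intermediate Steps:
y(M) = (1 + M)²
u(k) = 0 (u(k) = (k*0)*k = 0*k = 0)
a(T) = 0 (a(T) = 3*0 = 0)
(95*a(y(-4)))*(-73) = (95*0)*(-73) = 0*(-73) = 0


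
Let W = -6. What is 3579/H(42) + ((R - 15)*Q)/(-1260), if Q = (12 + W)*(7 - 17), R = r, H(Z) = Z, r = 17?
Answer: 3583/42 ≈ 85.310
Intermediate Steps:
R = 17
Q = -60 (Q = (12 - 6)*(7 - 17) = 6*(-10) = -60)
3579/H(42) + ((R - 15)*Q)/(-1260) = 3579/42 + ((17 - 15)*(-60))/(-1260) = 3579*(1/42) + (2*(-60))*(-1/1260) = 1193/14 - 120*(-1/1260) = 1193/14 + 2/21 = 3583/42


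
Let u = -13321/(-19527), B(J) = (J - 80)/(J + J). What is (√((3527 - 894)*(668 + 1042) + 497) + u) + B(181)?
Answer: 6794429/7068774 + √4502927 ≈ 2123.0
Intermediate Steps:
B(J) = (-80 + J)/(2*J) (B(J) = (-80 + J)/((2*J)) = (-80 + J)*(1/(2*J)) = (-80 + J)/(2*J))
u = 13321/19527 (u = -13321*(-1/19527) = 13321/19527 ≈ 0.68218)
(√((3527 - 894)*(668 + 1042) + 497) + u) + B(181) = (√((3527 - 894)*(668 + 1042) + 497) + 13321/19527) + (½)*(-80 + 181)/181 = (√(2633*1710 + 497) + 13321/19527) + (½)*(1/181)*101 = (√(4502430 + 497) + 13321/19527) + 101/362 = (√4502927 + 13321/19527) + 101/362 = (13321/19527 + √4502927) + 101/362 = 6794429/7068774 + √4502927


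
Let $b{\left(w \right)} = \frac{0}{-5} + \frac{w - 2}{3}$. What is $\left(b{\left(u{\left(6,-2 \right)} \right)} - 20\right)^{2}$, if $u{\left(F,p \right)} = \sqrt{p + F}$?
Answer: $400$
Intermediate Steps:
$u{\left(F,p \right)} = \sqrt{F + p}$
$b{\left(w \right)} = - \frac{2}{3} + \frac{w}{3}$ ($b{\left(w \right)} = 0 \left(- \frac{1}{5}\right) + \left(-2 + w\right) \frac{1}{3} = 0 + \left(- \frac{2}{3} + \frac{w}{3}\right) = - \frac{2}{3} + \frac{w}{3}$)
$\left(b{\left(u{\left(6,-2 \right)} \right)} - 20\right)^{2} = \left(\left(- \frac{2}{3} + \frac{\sqrt{6 - 2}}{3}\right) - 20\right)^{2} = \left(\left(- \frac{2}{3} + \frac{\sqrt{4}}{3}\right) - 20\right)^{2} = \left(\left(- \frac{2}{3} + \frac{1}{3} \cdot 2\right) - 20\right)^{2} = \left(\left(- \frac{2}{3} + \frac{2}{3}\right) - 20\right)^{2} = \left(0 - 20\right)^{2} = \left(-20\right)^{2} = 400$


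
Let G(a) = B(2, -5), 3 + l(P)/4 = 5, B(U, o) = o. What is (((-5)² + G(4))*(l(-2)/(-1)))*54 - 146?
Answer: -8786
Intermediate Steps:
l(P) = 8 (l(P) = -12 + 4*5 = -12 + 20 = 8)
G(a) = -5
(((-5)² + G(4))*(l(-2)/(-1)))*54 - 146 = (((-5)² - 5)*(8/(-1)))*54 - 146 = ((25 - 5)*(8*(-1)))*54 - 146 = (20*(-8))*54 - 146 = -160*54 - 146 = -8640 - 146 = -8786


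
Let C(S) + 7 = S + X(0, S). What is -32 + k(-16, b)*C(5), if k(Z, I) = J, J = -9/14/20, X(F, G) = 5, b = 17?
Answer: -8987/280 ≈ -32.096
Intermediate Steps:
C(S) = -2 + S (C(S) = -7 + (S + 5) = -7 + (5 + S) = -2 + S)
J = -9/280 (J = -9*1/14*(1/20) = -9/14*1/20 = -9/280 ≈ -0.032143)
k(Z, I) = -9/280
-32 + k(-16, b)*C(5) = -32 - 9*(-2 + 5)/280 = -32 - 9/280*3 = -32 - 27/280 = -8987/280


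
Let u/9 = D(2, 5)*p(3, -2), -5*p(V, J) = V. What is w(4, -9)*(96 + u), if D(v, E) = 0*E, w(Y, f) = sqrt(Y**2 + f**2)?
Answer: 96*sqrt(97) ≈ 945.49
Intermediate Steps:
p(V, J) = -V/5
D(v, E) = 0
u = 0 (u = 9*(0*(-1/5*3)) = 9*(0*(-3/5)) = 9*0 = 0)
w(4, -9)*(96 + u) = sqrt(4**2 + (-9)**2)*(96 + 0) = sqrt(16 + 81)*96 = sqrt(97)*96 = 96*sqrt(97)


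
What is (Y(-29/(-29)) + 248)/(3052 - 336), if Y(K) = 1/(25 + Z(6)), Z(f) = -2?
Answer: 815/8924 ≈ 0.091327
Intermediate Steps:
Y(K) = 1/23 (Y(K) = 1/(25 - 2) = 1/23)
(Y(-29/(-29)) + 248)/(3052 - 336) = (1/23 + 248)/(3052 - 336) = (5705/23)/2716 = (5705/23)*(1/2716) = 815/8924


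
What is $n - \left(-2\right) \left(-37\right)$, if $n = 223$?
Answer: $149$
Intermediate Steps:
$n - \left(-2\right) \left(-37\right) = 223 - \left(-2\right) \left(-37\right) = 223 - 74 = 149$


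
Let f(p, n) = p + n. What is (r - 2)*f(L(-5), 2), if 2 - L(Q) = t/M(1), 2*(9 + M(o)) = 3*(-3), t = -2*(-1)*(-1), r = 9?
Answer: 728/27 ≈ 26.963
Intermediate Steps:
t = -2 (t = 2*(-1) = -2)
M(o) = -27/2 (M(o) = -9 + (3*(-3))/2 = -9 + (½)*(-9) = -9 - 9/2 = -27/2)
L(Q) = 50/27 (L(Q) = 2 - (-2)/(-27/2) = 2 - (-2)*(-2)/27 = 2 - 1*4/27 = 2 - 4/27 = 50/27)
f(p, n) = n + p
(r - 2)*f(L(-5), 2) = (9 - 2)*(2 + 50/27) = 7*(104/27) = 728/27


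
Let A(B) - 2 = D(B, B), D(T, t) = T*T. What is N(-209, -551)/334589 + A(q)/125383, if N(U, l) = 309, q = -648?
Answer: 140534671981/41951772587 ≈ 3.3499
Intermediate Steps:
D(T, t) = T²
A(B) = 2 + B²
N(-209, -551)/334589 + A(q)/125383 = 309/334589 + (2 + (-648)²)/125383 = 309*(1/334589) + (2 + 419904)*(1/125383) = 309/334589 + 419906*(1/125383) = 309/334589 + 419906/125383 = 140534671981/41951772587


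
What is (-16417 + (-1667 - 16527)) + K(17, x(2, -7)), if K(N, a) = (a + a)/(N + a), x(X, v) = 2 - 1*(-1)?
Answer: -346107/10 ≈ -34611.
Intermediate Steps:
x(X, v) = 3 (x(X, v) = 2 + 1 = 3)
K(N, a) = 2*a/(N + a) (K(N, a) = (2*a)/(N + a) = 2*a/(N + a))
(-16417 + (-1667 - 16527)) + K(17, x(2, -7)) = (-16417 + (-1667 - 16527)) + 2*3/(17 + 3) = (-16417 - 18194) + 2*3/20 = -34611 + 2*3*(1/20) = -34611 + 3/10 = -346107/10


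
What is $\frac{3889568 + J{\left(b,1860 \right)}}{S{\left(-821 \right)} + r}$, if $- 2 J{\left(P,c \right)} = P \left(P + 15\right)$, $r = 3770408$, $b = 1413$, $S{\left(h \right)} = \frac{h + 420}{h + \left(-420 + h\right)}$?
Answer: $\frac{5939974532}{7774581697} \approx 0.76402$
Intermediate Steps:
$S{\left(h \right)} = \frac{420 + h}{-420 + 2 h}$
$J{\left(P,c \right)} = - \frac{P \left(15 + P\right)}{2}$ ($J{\left(P,c \right)} = - \frac{P \left(P + 15\right)}{2} = - \frac{P \left(15 + P\right)}{2}$)
$\frac{3889568 + J{\left(b,1860 \right)}}{S{\left(-821 \right)} + r} = \frac{3889568 - \frac{1413 \left(15 + 1413\right)}{2}}{\frac{420 - 821}{2 \left(-210 - 821\right)} + 3770408} = \frac{3889568 - \frac{1413}{2} \cdot 1428}{\frac{1}{2} \frac{1}{-1031} \left(-401\right) + 3770408} = \frac{3889568 - 1008882}{\frac{1}{2} \left(- \frac{1}{1031}\right) \left(-401\right) + 3770408} = \frac{2880686}{\frac{401}{2062} + 3770408} = \frac{2880686}{\frac{7774581697}{2062}} = 2880686 \cdot \frac{2062}{7774581697} = \frac{5939974532}{7774581697}$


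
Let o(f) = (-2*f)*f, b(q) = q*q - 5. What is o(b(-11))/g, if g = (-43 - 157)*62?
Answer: 1682/775 ≈ 2.1703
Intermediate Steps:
b(q) = -5 + q**2 (b(q) = q**2 - 5 = -5 + q**2)
g = -12400 (g = -200*62 = -12400)
o(f) = -2*f**2
o(b(-11))/g = -2*(-5 + (-11)**2)**2/(-12400) = -2*(-5 + 121)**2*(-1/12400) = -2*116**2*(-1/12400) = -2*13456*(-1/12400) = -26912*(-1/12400) = 1682/775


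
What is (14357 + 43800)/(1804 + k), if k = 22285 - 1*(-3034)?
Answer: 58157/27123 ≈ 2.1442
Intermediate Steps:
k = 25319 (k = 22285 + 3034 = 25319)
(14357 + 43800)/(1804 + k) = (14357 + 43800)/(1804 + 25319) = 58157/27123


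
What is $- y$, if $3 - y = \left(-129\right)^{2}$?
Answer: $16638$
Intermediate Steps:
$y = -16638$ ($y = 3 - \left(-129\right)^{2} = 3 - 16641 = -16638$)
$- y = \left(-1\right) \left(-16638\right) = 16638$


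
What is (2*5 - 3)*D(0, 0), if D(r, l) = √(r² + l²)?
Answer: 0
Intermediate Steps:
D(r, l) = √(l² + r²)
(2*5 - 3)*D(0, 0) = (2*5 - 3)*√(0² + 0²) = (10 - 3)*√(0 + 0) = 7*√0 = 7*0 = 0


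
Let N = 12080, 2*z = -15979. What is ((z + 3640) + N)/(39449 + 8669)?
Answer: 15461/96236 ≈ 0.16066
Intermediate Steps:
z = -15979/2 (z = (½)*(-15979) = -15979/2 ≈ -7989.5)
((z + 3640) + N)/(39449 + 8669) = ((-15979/2 + 3640) + 12080)/(39449 + 8669) = (-8699/2 + 12080)/48118 = (15461/2)*(1/48118) = 15461/96236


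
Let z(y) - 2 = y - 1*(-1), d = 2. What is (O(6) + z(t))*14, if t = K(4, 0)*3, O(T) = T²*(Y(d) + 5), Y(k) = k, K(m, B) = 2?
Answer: 3654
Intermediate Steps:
O(T) = 7*T² (O(T) = T²*(2 + 5) = T²*7 = 7*T²)
t = 6 (t = 2*3 = 6)
z(y) = 3 + y (z(y) = 2 + (y - 1*(-1)) = 2 + (y + 1) = 2 + (1 + y) = 3 + y)
(O(6) + z(t))*14 = (7*6² + (3 + 6))*14 = (7*36 + 9)*14 = (252 + 9)*14 = 261*14 = 3654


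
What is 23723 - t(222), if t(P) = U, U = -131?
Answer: 23854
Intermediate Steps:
t(P) = -131
23723 - t(222) = 23723 - 1*(-131) = 23723 + 131 = 23854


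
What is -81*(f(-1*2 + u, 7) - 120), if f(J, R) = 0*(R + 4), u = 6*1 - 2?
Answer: 9720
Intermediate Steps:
u = 4 (u = 6 - 2 = 4)
f(J, R) = 0 (f(J, R) = 0*(4 + R) = 0)
-81*(f(-1*2 + u, 7) - 120) = -81*(0 - 120) = -81*(-120) = 9720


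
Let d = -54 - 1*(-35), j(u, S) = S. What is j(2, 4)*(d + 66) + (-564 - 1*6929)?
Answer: -7305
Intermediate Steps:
d = -19 (d = -54 + 35 = -19)
j(2, 4)*(d + 66) + (-564 - 1*6929) = 4*(-19 + 66) + (-564 - 1*6929) = 4*47 + (-564 - 6929) = 188 - 7493 = -7305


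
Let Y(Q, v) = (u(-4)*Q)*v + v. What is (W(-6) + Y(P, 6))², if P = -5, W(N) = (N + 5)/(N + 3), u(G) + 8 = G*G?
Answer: 491401/9 ≈ 54600.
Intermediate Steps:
u(G) = -8 + G² (u(G) = -8 + G*G = -8 + G²)
W(N) = (5 + N)/(3 + N)
Y(Q, v) = v + 8*Q*v (Y(Q, v) = ((-8 + (-4)²)*Q)*v + v = ((-8 + 16)*Q)*v + v = (8*Q)*v + v = 8*Q*v + v = v + 8*Q*v)
(W(-6) + Y(P, 6))² = ((5 - 6)/(3 - 6) + 6*(1 + 8*(-5)))² = (-1/(-3) + 6*(1 - 40))² = (-⅓*(-1) + 6*(-39))² = (⅓ - 234)² = (-701/3)² = 491401/9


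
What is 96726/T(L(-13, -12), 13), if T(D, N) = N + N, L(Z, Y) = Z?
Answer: 48363/13 ≈ 3720.2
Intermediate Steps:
T(D, N) = 2*N
96726/T(L(-13, -12), 13) = 96726/((2*13)) = 96726/26 = 96726*(1/26) = 48363/13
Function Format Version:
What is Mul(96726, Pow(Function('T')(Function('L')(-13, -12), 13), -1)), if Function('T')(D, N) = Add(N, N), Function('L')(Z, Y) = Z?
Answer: Rational(48363, 13) ≈ 3720.2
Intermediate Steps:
Function('T')(D, N) = Mul(2, N)
Mul(96726, Pow(Function('T')(Function('L')(-13, -12), 13), -1)) = Mul(96726, Pow(Mul(2, 13), -1)) = Mul(96726, Pow(26, -1)) = Mul(96726, Rational(1, 26)) = Rational(48363, 13)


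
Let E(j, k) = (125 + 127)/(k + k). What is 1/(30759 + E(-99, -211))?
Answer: 211/6490023 ≈ 3.2511e-5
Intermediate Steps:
E(j, k) = 126/k (E(j, k) = 252/((2*k)) = 252*(1/(2*k)) = 126/k)
1/(30759 + E(-99, -211)) = 1/(30759 + 126/(-211)) = 1/(30759 + 126*(-1/211)) = 1/(30759 - 126/211) = 1/(6490023/211) = 211/6490023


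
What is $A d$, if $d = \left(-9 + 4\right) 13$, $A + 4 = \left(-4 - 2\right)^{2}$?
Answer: $-2080$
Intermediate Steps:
$A = 32$ ($A = -4 + \left(-4 - 2\right)^{2} = -4 + \left(-6\right)^{2} = -4 + 36 = 32$)
$d = -65$ ($d = \left(-5\right) 13 = -65$)
$A d = 32 \left(-65\right) = -2080$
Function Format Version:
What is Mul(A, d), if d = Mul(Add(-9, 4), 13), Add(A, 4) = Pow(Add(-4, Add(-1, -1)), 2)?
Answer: -2080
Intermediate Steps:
A = 32 (A = Add(-4, Pow(Add(-4, Add(-1, -1)), 2)) = Add(-4, Pow(Add(-4, -2), 2)) = Add(-4, Pow(-6, 2)) = Add(-4, 36) = 32)
d = -65 (d = Mul(-5, 13) = -65)
Mul(A, d) = Mul(32, -65) = -2080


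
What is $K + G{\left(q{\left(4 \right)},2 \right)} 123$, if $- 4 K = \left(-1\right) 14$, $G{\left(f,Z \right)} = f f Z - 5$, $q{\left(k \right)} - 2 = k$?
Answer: $\frac{16489}{2} \approx 8244.5$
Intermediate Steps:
$q{\left(k \right)} = 2 + k$
$G{\left(f,Z \right)} = -5 + Z f^{2}$ ($G{\left(f,Z \right)} = f^{2} Z - 5 = Z f^{2} - 5 = -5 + Z f^{2}$)
$K = \frac{7}{2}$ ($K = - \frac{\left(-1\right) 14}{4} = \left(- \frac{1}{4}\right) \left(-14\right) = \frac{7}{2} \approx 3.5$)
$K + G{\left(q{\left(4 \right)},2 \right)} 123 = \frac{7}{2} + \left(-5 + 2 \left(2 + 4\right)^{2}\right) 123 = \frac{7}{2} + \left(-5 + 2 \cdot 6^{2}\right) 123 = \frac{7}{2} + \left(-5 + 2 \cdot 36\right) 123 = \frac{7}{2} + \left(-5 + 72\right) 123 = \frac{7}{2} + 67 \cdot 123 = \frac{7}{2} + 8241 = \frac{16489}{2}$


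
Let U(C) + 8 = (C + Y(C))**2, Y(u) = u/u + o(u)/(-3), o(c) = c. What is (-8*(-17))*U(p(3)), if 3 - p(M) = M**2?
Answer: 136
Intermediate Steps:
Y(u) = 1 - u/3 (Y(u) = u/u + u/(-3) = 1 + u*(-1/3) = 1 - u/3)
p(M) = 3 - M**2
U(C) = -8 + (1 + 2*C/3)**2 (U(C) = -8 + (C + (1 - C/3))**2 = -8 + (1 + 2*C/3)**2)
(-8*(-17))*U(p(3)) = (-8*(-17))*(-8 + (3 + 2*(3 - 1*3**2))**2/9) = 136*(-8 + (3 + 2*(3 - 1*9))**2/9) = 136*(-8 + (3 + 2*(3 - 9))**2/9) = 136*(-8 + (3 + 2*(-6))**2/9) = 136*(-8 + (3 - 12)**2/9) = 136*(-8 + (1/9)*(-9)**2) = 136*(-8 + (1/9)*81) = 136*(-8 + 9) = 136*1 = 136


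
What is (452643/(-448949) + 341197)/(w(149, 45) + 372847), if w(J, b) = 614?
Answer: 153179599310/167664942489 ≈ 0.91361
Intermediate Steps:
(452643/(-448949) + 341197)/(w(149, 45) + 372847) = (452643/(-448949) + 341197)/(614 + 372847) = (452643*(-1/448949) + 341197)/373461 = (-452643/448949 + 341197)*(1/373461) = (153179599310/448949)*(1/373461) = 153179599310/167664942489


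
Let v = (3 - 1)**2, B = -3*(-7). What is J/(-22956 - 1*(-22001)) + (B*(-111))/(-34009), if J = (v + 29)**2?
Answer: -34809696/32478595 ≈ -1.0718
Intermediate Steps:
B = 21
v = 4 (v = 2**2 = 4)
J = 1089 (J = (4 + 29)**2 = 33**2 = 1089)
J/(-22956 - 1*(-22001)) + (B*(-111))/(-34009) = 1089/(-22956 - 1*(-22001)) + (21*(-111))/(-34009) = 1089/(-22956 + 22001) - 2331*(-1/34009) = 1089/(-955) + 2331/34009 = 1089*(-1/955) + 2331/34009 = -1089/955 + 2331/34009 = -34809696/32478595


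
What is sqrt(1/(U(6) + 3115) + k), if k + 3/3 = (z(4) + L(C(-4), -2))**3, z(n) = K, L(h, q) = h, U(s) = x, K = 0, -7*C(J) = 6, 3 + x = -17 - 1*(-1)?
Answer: I*sqrt(1041653242)/25284 ≈ 1.2765*I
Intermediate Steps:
x = -19 (x = -3 + (-17 - 1*(-1)) = -3 + (-17 + 1) = -3 - 16 = -19)
C(J) = -6/7 (C(J) = -1/7*6 = -6/7)
U(s) = -19
z(n) = 0
k = -559/343 (k = -1 + (0 - 6/7)**3 = -1 + (-6/7)**3 = -1 - 216/343 = -559/343 ≈ -1.6297)
sqrt(1/(U(6) + 3115) + k) = sqrt(1/(-19 + 3115) - 559/343) = sqrt(1/3096 - 559/343) = sqrt(-1730321/1061928) = I*sqrt(1041653242)/25284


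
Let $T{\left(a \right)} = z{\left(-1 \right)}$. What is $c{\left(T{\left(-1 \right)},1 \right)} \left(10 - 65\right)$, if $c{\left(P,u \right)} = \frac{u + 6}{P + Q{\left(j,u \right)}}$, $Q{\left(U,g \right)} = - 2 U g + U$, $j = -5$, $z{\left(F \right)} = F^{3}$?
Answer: $- \frac{385}{4} \approx -96.25$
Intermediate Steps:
$Q{\left(U,g \right)} = U - 2 U g$ ($Q{\left(U,g \right)} = - 2 U g + U = U - 2 U g$)
$T{\left(a \right)} = -1$ ($T{\left(a \right)} = \left(-1\right)^{3} = -1$)
$c{\left(P,u \right)} = \frac{6 + u}{-5 + P + 10 u}$ ($c{\left(P,u \right)} = \frac{u + 6}{P - 5 \left(1 - 2 u\right)} = \frac{6 + u}{P + \left(-5 + 10 u\right)} = \frac{6 + u}{-5 + P + 10 u}$)
$c{\left(T{\left(-1 \right)},1 \right)} \left(10 - 65\right) = \frac{6 + 1}{-5 - 1 + 10 \cdot 1} \left(10 - 65\right) = \frac{1}{-5 - 1 + 10} \cdot 7 \left(-55\right) = \frac{1}{4} \cdot 7 \left(-55\right) = \frac{7}{4} \left(-55\right) = - \frac{385}{4}$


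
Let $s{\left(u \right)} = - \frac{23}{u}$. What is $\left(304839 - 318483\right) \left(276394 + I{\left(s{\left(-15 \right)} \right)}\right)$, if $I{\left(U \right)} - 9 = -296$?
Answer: $-3767203908$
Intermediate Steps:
$I{\left(U \right)} = -287$ ($I{\left(U \right)} = 9 - 296 = -287$)
$\left(304839 - 318483\right) \left(276394 + I{\left(s{\left(-15 \right)} \right)}\right) = \left(304839 - 318483\right) \left(276394 - 287\right) = \left(-13644\right) 276107 = -3767203908$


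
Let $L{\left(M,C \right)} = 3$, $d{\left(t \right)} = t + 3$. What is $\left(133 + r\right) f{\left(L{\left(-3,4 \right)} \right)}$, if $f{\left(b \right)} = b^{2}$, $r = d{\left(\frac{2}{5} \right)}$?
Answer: $\frac{6138}{5} \approx 1227.6$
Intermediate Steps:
$d{\left(t \right)} = 3 + t$
$r = \frac{17}{5}$ ($r = 3 + \frac{2}{5} = \frac{17}{5} \approx 3.4$)
$\left(133 + r\right) f{\left(L{\left(-3,4 \right)} \right)} = \left(133 + \frac{17}{5}\right) 3^{2} = \frac{682}{5} \cdot 9 = \frac{6138}{5}$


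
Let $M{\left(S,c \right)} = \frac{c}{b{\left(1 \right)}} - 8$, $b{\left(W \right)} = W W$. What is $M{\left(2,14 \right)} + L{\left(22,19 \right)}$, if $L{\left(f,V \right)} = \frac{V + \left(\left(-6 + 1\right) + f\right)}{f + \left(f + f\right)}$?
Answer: $\frac{72}{11} \approx 6.5455$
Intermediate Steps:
$b{\left(W \right)} = W^{2}$
$M{\left(S,c \right)} = -8 + c$ ($M{\left(S,c \right)} = \frac{c}{1^{2}} - 8 = \frac{c}{1} - 8 = c 1 - 8 = c - 8 = -8 + c$)
$L{\left(f,V \right)} = \frac{-5 + V + f}{3 f}$ ($L{\left(f,V \right)} = \frac{V + \left(-5 + f\right)}{f + 2 f} = \frac{-5 + V + f}{3 f}$)
$M{\left(2,14 \right)} + L{\left(22,19 \right)} = \left(-8 + 14\right) + \frac{-5 + 19 + 22}{3 \cdot 22} = 6 + \frac{1}{3} \cdot \frac{1}{22} \cdot 36 = 6 + \frac{6}{11} = \frac{72}{11}$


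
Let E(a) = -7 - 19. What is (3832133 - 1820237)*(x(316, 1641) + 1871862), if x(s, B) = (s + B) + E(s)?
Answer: 3769876641528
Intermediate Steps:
E(a) = -26
x(s, B) = -26 + B + s (x(s, B) = (s + B) - 26 = (B + s) - 26 = -26 + B + s)
(3832133 - 1820237)*(x(316, 1641) + 1871862) = (3832133 - 1820237)*((-26 + 1641 + 316) + 1871862) = 2011896*(1931 + 1871862) = 2011896*1873793 = 3769876641528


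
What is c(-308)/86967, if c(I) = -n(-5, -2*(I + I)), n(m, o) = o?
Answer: -1232/86967 ≈ -0.014166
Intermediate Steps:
c(I) = 4*I (c(I) = -(-2)*(I + I) = -(-2)*2*I = -(-4)*I = 4*I)
c(-308)/86967 = (4*(-308))/86967 = -1232*1/86967 = -1232/86967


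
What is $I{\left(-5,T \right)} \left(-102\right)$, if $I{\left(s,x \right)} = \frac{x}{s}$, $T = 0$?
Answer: $0$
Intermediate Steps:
$I{\left(-5,T \right)} \left(-102\right) = \frac{0}{-5} \left(-102\right) = 0 \left(- \frac{1}{5}\right) \left(-102\right) = 0 \left(-102\right) = 0$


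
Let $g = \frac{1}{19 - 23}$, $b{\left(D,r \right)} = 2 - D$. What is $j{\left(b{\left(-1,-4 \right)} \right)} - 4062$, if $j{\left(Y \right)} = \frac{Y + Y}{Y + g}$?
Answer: $- \frac{44658}{11} \approx -4059.8$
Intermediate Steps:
$g = - \frac{1}{4}$ ($g = \frac{1}{-4} = - \frac{1}{4} \approx -0.25$)
$j{\left(Y \right)} = \frac{2 Y}{- \frac{1}{4} + Y}$ ($j{\left(Y \right)} = \frac{Y + Y}{Y - \frac{1}{4}} = \frac{2 Y}{- \frac{1}{4} + Y}$)
$j{\left(b{\left(-1,-4 \right)} \right)} - 4062 = \frac{8 \left(2 - -1\right)}{-1 + 4 \left(2 - -1\right)} - 4062 = \frac{8 \left(2 + 1\right)}{-1 + 4 \left(2 + 1\right)} - 4062 = 8 \cdot 3 \frac{1}{-1 + 4 \cdot 3} - 4062 = 8 \cdot 3 \frac{1}{-1 + 12} - 4062 = 8 \cdot 3 \cdot \frac{1}{11} - 4062 = \frac{24}{11} - 4062 = - \frac{44658}{11}$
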